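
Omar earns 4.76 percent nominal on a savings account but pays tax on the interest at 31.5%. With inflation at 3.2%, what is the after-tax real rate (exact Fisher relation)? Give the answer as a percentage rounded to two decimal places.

After-tax nominal return = 4.76% × (1 − 0.315) = 3.2606%.
1 + r = 1.032606 / 1.03200 = 1.000587
After-tax real rate = 1.000587 − 1 → 0.06%.

0.06%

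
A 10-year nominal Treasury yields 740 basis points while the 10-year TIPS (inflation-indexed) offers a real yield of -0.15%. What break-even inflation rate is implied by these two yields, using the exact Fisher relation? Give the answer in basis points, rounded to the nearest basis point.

756 basis points

(1 + π) = (1 + i)/(1 + r) = 1.07400 / 0.99850 = 1.075613
Break-even inflation = 1.075613 − 1 → 756 basis points.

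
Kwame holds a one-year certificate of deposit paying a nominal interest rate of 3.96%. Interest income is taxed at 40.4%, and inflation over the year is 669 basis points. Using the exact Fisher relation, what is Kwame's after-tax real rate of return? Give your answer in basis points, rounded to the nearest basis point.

-406 basis points

After-tax nominal return = 3.96% × (1 − 0.404) = 2.36016%.
1 + r = 1.0236016 / 1.06690 = 0.959417
After-tax real rate = 0.959417 − 1 → -406 basis points.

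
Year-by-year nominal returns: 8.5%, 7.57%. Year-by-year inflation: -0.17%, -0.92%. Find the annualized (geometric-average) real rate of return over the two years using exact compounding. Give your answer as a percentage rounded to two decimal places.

8.63%

Nominal growth factor = 1.0850 × 1.0757 = 1.16713450
Price-level growth factor = 0.9983 × 0.9908 = 0.98911564
Real growth factor = 1.16713450 / 0.98911564 = 1.17997780
Annualized real rate = 1.17997780^(1/2) − 1 = 8.6268% → 8.63%.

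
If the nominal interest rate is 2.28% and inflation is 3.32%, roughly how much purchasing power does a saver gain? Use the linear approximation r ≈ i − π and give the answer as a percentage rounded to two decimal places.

-1.04%

r ≈ i − π = 2.28% − 3.32% = -1.04%.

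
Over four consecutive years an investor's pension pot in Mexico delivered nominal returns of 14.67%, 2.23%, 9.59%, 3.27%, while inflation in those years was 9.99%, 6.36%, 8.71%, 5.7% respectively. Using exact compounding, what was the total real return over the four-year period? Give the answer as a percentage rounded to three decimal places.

-1.305%

Nominal growth factor = 1.1467 × 1.0223 × 1.0959 × 1.0327 = 1.3267017
Price-level growth factor = 1.0999 × 1.0636 × 1.0871 × 1.0570 = 1.3442375
Real growth factor = 1.3267017 / 1.3442375 = 0.9869548
Total real return = 0.9869548 − 1 → -1.305%.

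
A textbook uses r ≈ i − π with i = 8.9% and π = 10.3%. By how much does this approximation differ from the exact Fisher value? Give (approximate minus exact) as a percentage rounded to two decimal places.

-0.13%

Approximate: r ≈ 8.900% − 10.300% = -1.4000%
Exact: (1 + 0.0890)/(1 + 0.1030) − 1 = -1.2693%
Error = -1.4000% − (-1.2693%) = -0.1307% → -0.13%.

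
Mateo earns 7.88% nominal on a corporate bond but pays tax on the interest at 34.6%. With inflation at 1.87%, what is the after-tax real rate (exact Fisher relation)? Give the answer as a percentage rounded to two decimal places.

3.22%

After-tax nominal return = 7.88% × (1 − 0.346) = 5.15352%.
1 + r = 1.0515352 / 1.01870 = 1.032232
After-tax real rate = 1.032232 − 1 → 3.22%.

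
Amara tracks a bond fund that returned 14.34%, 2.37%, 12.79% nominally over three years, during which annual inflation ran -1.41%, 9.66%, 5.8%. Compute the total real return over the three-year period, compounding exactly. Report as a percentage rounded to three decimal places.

15.418%

Nominal growth factor = 1.1434 × 1.0237 × 1.1279 = 1.320205
Price-level growth factor = 0.9859 × 1.0966 × 1.0580 = 1.143844
Real growth factor = 1.320205 / 1.143844 = 1.154183
Total real return = 1.154183 − 1 → 15.418%.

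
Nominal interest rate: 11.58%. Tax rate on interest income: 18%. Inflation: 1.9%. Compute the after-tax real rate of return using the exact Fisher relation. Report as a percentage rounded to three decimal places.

After-tax nominal return = 11.58% × (1 − 0.18) = 9.4956%.
1 + r = 1.094956 / 1.01900 = 1.074540
After-tax real rate = 1.074540 − 1 → 7.454%.

7.454%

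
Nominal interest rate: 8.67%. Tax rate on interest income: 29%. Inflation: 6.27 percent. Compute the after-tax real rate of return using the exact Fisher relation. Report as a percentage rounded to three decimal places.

After-tax nominal return = 8.67% × (1 − 0.29) = 6.1557%.
1 + r = 1.061557 / 1.06270 = 0.998924
After-tax real rate = 0.998924 − 1 → -0.108%.

-0.108%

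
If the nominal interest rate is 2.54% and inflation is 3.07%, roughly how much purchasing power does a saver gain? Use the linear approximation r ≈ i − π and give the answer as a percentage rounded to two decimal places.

-0.53%

r ≈ i − π = 2.54% − 3.07% = -0.53%.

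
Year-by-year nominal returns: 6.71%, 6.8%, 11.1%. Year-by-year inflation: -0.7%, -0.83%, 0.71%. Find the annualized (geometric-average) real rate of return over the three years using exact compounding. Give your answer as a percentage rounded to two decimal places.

Nominal growth factor = 1.0671 × 1.0680 × 1.1110 = 1.26616537
Price-level growth factor = 0.9930 × 0.9917 × 1.0071 = 0.99174988
Real growth factor = 1.26616537 / 0.99174988 = 1.27669828
Annualized real rate = 1.27669828^(1/3) − 1 = 8.4833% → 8.48%.

8.48%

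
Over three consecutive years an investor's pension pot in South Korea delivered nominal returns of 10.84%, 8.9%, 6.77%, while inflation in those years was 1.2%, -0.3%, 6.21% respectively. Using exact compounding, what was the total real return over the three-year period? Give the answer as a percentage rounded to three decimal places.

20.263%

Compound the nominal returns: 1.1084 × 1.0890 × 1.0677 = 1.288765.
Compound inflation: 1.0120 × 0.9970 × 1.0621 = 1.071621.
Deflate: 1.288765 / 1.071621 = 1.202631.
Total real return = 1.202631 − 1 → 20.263%.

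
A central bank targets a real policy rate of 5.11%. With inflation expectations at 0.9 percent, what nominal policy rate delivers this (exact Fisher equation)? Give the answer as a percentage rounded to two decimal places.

6.06%

(1 + i) = (1 + r)(1 + π) = 1.05110 × 1.00900 = 1.0605599
i = 1.0605599 − 1, so the required nominal rate is 6.06%.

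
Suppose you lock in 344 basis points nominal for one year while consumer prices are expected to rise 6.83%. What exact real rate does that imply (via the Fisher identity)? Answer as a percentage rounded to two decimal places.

1 + r = 1.03440 / 1.06830 = 0.968267
r = 0.968267 − 1 = -3.1733%, i.e. -3.17%.

-3.17%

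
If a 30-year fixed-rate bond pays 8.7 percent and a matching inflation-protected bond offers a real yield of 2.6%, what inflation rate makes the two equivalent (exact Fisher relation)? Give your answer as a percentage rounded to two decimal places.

(1 + π) = (1 + i)/(1 + r) = 1.08700 / 1.02600 = 1.059454
Break-even inflation = 1.059454 − 1 → 5.95%.

5.95%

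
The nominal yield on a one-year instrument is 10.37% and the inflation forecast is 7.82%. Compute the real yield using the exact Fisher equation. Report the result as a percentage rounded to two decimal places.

1 + r = 1.10370 / 1.07820 = 1.023651
r = 1.023651 − 1 = 2.3651%, i.e. 2.37%.

2.37%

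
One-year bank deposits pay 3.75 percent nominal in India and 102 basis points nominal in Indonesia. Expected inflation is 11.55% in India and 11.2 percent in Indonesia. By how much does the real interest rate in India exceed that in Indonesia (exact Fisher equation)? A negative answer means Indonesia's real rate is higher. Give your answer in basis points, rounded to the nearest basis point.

216 basis points

India: (1 + 0.0375)/(1 + 0.1155) − 1 = -6.9924%
Indonesia: (1 + 0.0102)/(1 + 0.1120) − 1 = -9.1547%
Differential = -6.9924% − (-9.1547%) = 2.1623% → 216 basis points.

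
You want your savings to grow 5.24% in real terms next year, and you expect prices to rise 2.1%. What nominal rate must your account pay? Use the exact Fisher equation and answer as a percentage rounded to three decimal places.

7.450%

(1 + i) = (1 + r)(1 + π) = 1.05240 × 1.02100 = 1.0745004
i = 1.0745004 − 1, so the required nominal rate is 7.450%.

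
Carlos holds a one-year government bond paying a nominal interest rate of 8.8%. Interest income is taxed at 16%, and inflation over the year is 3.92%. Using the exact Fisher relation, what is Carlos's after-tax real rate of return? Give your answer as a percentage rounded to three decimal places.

3.341%

After-tax nominal return = 8.8% × (1 − 0.16) = 7.3920%.
1 + r = 1.07392 / 1.03920 = 1.033410
After-tax real rate = 1.033410 − 1 → 3.341%.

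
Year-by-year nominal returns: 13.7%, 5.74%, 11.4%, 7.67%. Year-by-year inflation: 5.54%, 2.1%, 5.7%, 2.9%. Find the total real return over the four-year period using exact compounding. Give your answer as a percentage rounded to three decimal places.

23.040%

Compound the nominal returns: 1.1370 × 1.0574 × 1.1140 × 1.0767 = 1.442048.
Compound inflation: 1.0554 × 1.0210 × 1.0570 × 1.0290 = 1.172015.
Deflate: 1.442048 / 1.172015 = 1.230400.
Total real return = 1.230400 − 1 → 23.040%.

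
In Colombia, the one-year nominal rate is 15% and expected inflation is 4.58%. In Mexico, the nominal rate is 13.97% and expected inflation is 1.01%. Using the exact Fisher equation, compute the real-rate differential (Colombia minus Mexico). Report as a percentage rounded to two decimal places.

Colombia: (1 + 0.1500)/(1 + 0.0458) − 1 = 9.9637%
Mexico: (1 + 0.1397)/(1 + 0.0101) − 1 = 12.8304%
Differential = 9.9637% − 12.8304% = -2.8667% → -2.87%.

-2.87%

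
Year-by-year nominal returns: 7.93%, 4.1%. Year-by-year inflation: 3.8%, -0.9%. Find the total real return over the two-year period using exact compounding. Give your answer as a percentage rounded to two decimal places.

9.22%

Nominal growth factor = 1.0793 × 1.0410 = 1.1235513
Price-level growth factor = 1.0380 × 0.9910 = 1.0286580
Real growth factor = 1.1235513 / 1.0286580 = 1.0922496
Total real return = 1.0922496 − 1 → 9.22%.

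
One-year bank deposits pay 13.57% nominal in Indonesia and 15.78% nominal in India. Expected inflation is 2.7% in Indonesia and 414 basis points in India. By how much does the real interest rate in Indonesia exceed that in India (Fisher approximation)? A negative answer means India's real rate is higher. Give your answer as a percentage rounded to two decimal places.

-0.77%

Indonesia: 13.57% − 2.7% = 10.870%
India: 15.78% − 4.14% = 11.640%
Differential = -0.770% → -0.77%.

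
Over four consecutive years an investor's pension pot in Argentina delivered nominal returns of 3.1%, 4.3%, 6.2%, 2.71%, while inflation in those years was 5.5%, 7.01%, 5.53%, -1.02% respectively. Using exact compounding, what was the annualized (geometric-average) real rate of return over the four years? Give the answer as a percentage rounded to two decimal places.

Compound the nominal returns: 1.0310 × 1.0430 × 1.0620 × 1.0271 = 1.17295194.
Compound inflation: 1.0550 × 1.0701 × 1.0553 × 0.9898 = 1.17923459.
Deflate: 1.17295194 / 1.17923459 = 0.99467226.
Annualized real rate = 0.99467226^(1/4) − 1 = -0.1335% → -0.13%.

-0.13%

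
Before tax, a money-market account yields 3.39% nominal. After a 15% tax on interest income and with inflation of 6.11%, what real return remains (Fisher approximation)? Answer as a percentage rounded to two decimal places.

After-tax nominal return = 3.39% × (1 − 0.15) = 2.8815%.
r ≈ 2.8815% − 6.11% → -3.23%.

-3.23%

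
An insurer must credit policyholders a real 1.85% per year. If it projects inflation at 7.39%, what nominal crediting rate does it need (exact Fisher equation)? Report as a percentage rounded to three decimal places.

9.377%

(1 + i) = (1 + r)(1 + π) = 1.01850 × 1.07390 = 1.09376715
i = 1.09376715 − 1, so the required nominal rate is 9.377%.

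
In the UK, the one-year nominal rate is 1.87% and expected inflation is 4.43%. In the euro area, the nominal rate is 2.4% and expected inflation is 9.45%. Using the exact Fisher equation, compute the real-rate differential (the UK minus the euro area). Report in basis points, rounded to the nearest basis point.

The UK: (1 + 0.0187)/(1 + 0.0443) − 1 = -2.4514%
The euro area: (1 + 0.0240)/(1 + 0.0945) − 1 = -6.4413%
Differential = -2.4514% − (-6.4413%) = 3.9899% → 399 basis points.

399 basis points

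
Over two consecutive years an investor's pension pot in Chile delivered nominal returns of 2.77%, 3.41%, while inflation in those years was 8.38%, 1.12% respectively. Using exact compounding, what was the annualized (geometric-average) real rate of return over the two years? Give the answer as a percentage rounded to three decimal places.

Compound the nominal returns: 1.0277 × 1.0341 = 1.06274457.
Compound inflation: 1.0838 × 1.0112 = 1.09593856.
Deflate: 1.06274457 / 1.09593856 = 0.96971181.
Annualized real rate = 0.96971181^(1/2) − 1 = -1.5261% → -1.526%.

-1.526%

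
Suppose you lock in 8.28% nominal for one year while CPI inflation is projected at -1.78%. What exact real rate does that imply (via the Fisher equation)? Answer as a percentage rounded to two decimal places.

1 + r = 1.08280 / 0.98220 = 1.102423
r = 1.102423 − 1 = 10.2423%, i.e. 10.24%.

10.24%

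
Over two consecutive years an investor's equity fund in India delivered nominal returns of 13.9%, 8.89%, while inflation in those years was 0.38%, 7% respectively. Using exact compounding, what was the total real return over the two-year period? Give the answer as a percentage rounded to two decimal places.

15.47%

Nominal growth factor = 1.1390 × 1.0889 = 1.240257
Price-level growth factor = 1.0038 × 1.0700 = 1.074066
Real growth factor = 1.240257 / 1.074066 = 1.154731
Total real return = 1.154731 − 1 → 15.47%.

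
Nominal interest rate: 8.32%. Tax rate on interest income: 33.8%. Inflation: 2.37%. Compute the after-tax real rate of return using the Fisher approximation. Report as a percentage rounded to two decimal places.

After-tax nominal return = 8.32% × (1 − 0.338) = 5.50784%.
r ≈ 5.50784% − 2.37% → 3.14%.

3.14%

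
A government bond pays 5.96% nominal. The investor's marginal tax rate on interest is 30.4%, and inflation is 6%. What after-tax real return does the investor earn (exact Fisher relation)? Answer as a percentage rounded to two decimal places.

After-tax nominal return = 5.96% × (1 − 0.304) = 4.14816%.
1 + r = 1.0414816 / 1.06000 = 0.982530
After-tax real rate = 0.982530 − 1 → -1.75%.

-1.75%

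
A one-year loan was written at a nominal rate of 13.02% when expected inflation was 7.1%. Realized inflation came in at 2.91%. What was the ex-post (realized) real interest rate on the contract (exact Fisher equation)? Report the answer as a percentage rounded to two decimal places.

9.82%

Ex-post: (1 + 0.1302)/(1 + 0.0291) − 1 = 9.8241%
So the realized real rate is 9.82%.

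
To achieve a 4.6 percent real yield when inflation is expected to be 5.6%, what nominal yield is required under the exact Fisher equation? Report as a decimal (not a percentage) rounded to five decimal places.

0.10458

(1 + i) = (1 + r)(1 + π) = 1.04600 × 1.05600 = 1.104576
i = 1.104576 − 1, so the required nominal rate is 0.10458.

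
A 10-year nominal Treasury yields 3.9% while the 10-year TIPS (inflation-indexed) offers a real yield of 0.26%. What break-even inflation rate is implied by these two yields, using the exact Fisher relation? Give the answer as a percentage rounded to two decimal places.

3.63%

(1 + π) = (1 + i)/(1 + r) = 1.03900 / 1.00260 = 1.036306
Break-even inflation = 1.036306 − 1 → 3.63%.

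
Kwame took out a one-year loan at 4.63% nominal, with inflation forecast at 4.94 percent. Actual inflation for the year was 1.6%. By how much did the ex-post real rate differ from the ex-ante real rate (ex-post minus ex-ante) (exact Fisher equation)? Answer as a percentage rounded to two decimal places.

3.28%

Ex-ante: (1 + 0.0463)/(1 + 0.0494) − 1 = -0.2954%
Ex-post: (1 + 0.0463)/(1 + 0.0160) − 1 = 2.9823%
Difference (ex-post − ex-ante) = 3.2777% → 3.28%.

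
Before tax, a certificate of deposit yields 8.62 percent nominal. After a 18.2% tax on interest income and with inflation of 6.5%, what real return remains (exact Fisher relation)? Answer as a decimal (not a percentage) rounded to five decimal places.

After-tax nominal return = 8.62% × (1 − 0.182) = 7.05116%.
1 + r = 1.0705116 / 1.06500 = 1.0051752
After-tax real rate = 1.0051752 − 1 → 0.00518.

0.00518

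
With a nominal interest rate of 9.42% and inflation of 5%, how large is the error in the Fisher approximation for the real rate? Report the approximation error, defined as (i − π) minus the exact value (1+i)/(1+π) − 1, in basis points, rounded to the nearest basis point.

Approximate: r ≈ 9.420% − 5.000% = 4.4200%
Exact: (1 + 0.0942)/(1 + 0.0500) − 1 = 4.2095%
Error = 4.4200% − 4.2095% = 0.2105% → 21 basis points.

21 basis points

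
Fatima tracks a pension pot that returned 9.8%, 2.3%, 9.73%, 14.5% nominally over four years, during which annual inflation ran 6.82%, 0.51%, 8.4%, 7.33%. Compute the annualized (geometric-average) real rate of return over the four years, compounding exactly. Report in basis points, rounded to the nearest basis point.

Nominal growth factor = 1.0980 × 1.0230 × 1.0973 × 1.1450 = 1.41126587
Price-level growth factor = 1.0682 × 1.0051 × 1.0840 × 1.0733 = 1.24914329
Real growth factor = 1.41126587 / 1.24914329 = 1.12978702
Annualized real rate = 1.12978702^(1/4) − 1 = 3.0977% → 310 basis points.

310 basis points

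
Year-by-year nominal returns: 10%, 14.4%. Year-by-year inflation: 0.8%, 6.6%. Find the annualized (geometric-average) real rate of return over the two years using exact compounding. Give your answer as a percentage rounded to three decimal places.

8.218%

Compound the nominal returns: 1.1000 × 1.1440 = 1.25840000.
Compound inflation: 1.0080 × 1.0660 = 1.07452800.
Deflate: 1.25840000 / 1.07452800 = 1.17111885.
Annualized real rate = 1.17111885^(1/2) − 1 = 8.2182% → 8.218%.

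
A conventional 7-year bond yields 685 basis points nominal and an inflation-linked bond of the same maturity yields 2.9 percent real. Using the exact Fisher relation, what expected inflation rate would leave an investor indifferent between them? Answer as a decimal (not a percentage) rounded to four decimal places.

0.0384

(1 + π) = (1 + i)/(1 + r) = 1.06850 / 1.02900 = 1.038387
Break-even inflation = 1.038387 − 1 → 0.0384.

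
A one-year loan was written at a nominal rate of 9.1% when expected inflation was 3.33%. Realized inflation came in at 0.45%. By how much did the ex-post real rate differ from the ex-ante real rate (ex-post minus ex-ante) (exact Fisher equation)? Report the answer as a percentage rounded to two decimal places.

Ex-ante: (1 + 0.0910)/(1 + 0.0333) − 1 = 5.5841%
Ex-post: (1 + 0.0910)/(1 + 0.0045) − 1 = 8.6112%
Difference (ex-post − ex-ante) = 3.0272% → 3.03%.

3.03%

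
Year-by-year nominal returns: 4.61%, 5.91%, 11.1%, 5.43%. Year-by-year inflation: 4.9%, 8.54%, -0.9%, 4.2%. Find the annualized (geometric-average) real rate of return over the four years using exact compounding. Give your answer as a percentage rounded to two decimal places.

Nominal growth factor = 1.0461 × 1.0591 × 1.1110 × 1.0543 = 1.29774222
Price-level growth factor = 1.0490 × 1.0854 × 0.9910 × 1.0420 = 1.17572751
Real growth factor = 1.29774222 / 1.17572751 = 1.10377806
Annualized real rate = 1.10377806^(1/4) − 1 = 2.4992% → 2.50%.

2.50%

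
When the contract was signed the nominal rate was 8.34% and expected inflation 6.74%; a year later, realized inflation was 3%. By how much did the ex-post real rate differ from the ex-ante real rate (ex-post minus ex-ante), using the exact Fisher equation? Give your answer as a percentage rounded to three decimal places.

3.685%

Ex-ante: (1 + 0.0834)/(1 + 0.0674) − 1 = 1.498969%
Ex-post: (1 + 0.0834)/(1 + 0.0300) − 1 = 5.184466%
Difference (ex-post − ex-ante) = 3.685497% → 3.685%.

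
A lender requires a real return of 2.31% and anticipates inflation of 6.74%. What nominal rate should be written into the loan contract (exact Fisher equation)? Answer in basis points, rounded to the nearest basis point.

921 basis points

(1 + i) = (1 + r)(1 + π) = 1.02310 × 1.06740 = 1.09205694
i = 1.09205694 − 1, so the required nominal rate is 921 basis points.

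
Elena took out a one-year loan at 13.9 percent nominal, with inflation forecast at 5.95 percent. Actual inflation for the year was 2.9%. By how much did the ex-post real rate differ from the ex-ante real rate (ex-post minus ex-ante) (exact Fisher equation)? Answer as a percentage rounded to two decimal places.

3.19%

Ex-ante: (1 + 0.1390)/(1 + 0.0595) − 1 = 7.5035%
Ex-post: (1 + 0.1390)/(1 + 0.0290) − 1 = 10.6900%
Difference (ex-post − ex-ante) = 3.1865% → 3.19%.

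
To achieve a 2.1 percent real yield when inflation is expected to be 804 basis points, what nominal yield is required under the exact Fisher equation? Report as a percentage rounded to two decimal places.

(1 + i) = (1 + r)(1 + π) = 1.02100 × 1.08040 = 1.1030884
i = 1.1030884 − 1, so the required nominal rate is 10.31%.

10.31%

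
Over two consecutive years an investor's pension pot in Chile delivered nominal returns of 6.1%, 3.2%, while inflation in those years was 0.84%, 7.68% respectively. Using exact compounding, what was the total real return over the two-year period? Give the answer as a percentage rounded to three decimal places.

0.839%

Nominal growth factor = 1.0610 × 1.0320 = 1.094952
Price-level growth factor = 1.0084 × 1.0768 = 1.085845
Real growth factor = 1.094952 / 1.085845 = 1.008387
Total real return = 1.008387 − 1 → 0.839%.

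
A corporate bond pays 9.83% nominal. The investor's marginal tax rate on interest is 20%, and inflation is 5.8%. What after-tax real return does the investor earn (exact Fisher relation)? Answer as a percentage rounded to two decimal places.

After-tax nominal return = 9.83% × (1 − 0.2) = 7.8640%.
1 + r = 1.07864 / 1.05800 = 1.019509
After-tax real rate = 1.019509 − 1 → 1.95%.

1.95%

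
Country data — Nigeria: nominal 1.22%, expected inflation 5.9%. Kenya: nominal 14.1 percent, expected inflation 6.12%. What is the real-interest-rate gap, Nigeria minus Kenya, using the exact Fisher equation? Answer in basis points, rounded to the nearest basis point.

Nigeria: (1 + 0.0122)/(1 + 0.0590) − 1 = -4.4193%
Kenya: (1 + 0.1410)/(1 + 0.0612) − 1 = 7.5198%
Differential = -4.4193% − 7.5198% = -11.9391% → -1194 basis points.

-1194 basis points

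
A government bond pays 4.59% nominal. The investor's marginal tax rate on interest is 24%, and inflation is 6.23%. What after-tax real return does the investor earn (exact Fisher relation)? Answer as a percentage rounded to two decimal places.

After-tax nominal return = 4.59% × (1 − 0.24) = 3.4884%.
1 + r = 1.034884 / 1.06230 = 0.974192
After-tax real rate = 0.974192 − 1 → -2.58%.

-2.58%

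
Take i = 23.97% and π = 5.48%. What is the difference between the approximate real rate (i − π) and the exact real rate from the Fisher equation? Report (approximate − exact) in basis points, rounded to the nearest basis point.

96 basis points

Approximate: r ≈ 23.970% − 5.480% = 18.4900%
Exact: (1 + 0.2397)/(1 + 0.0548) − 1 = 17.5294%
Error = 18.4900% − 17.5294% = 0.9606% → 96 basis points.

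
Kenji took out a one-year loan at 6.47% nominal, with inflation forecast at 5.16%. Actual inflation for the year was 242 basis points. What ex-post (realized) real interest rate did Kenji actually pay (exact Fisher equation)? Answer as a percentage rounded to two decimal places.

3.95%

Ex-post: (1 + 0.0647)/(1 + 0.0242) − 1 = 3.9543%
So the realized real rate is 3.95%.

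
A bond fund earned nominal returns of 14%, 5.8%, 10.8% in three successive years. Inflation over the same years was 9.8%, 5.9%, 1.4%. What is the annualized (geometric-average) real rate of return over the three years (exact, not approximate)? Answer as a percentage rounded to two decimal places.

Compound the nominal returns: 1.1400 × 1.0580 × 1.1080 = 1.33638096.
Compound inflation: 1.0980 × 1.0590 × 1.0140 = 1.17906095.
Deflate: 1.33638096 / 1.17906095 = 1.13342823.
Annualized real rate = 1.13342823^(1/3) − 1 = 4.2633% → 4.26%.

4.26%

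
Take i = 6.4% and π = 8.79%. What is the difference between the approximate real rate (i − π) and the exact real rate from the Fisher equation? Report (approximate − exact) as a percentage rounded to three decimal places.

-0.193%

Approximate: r ≈ 6.400% − 8.790% = -2.3900%
Exact: (1 + 0.0640)/(1 + 0.0879) − 1 = -2.1969%
Error = -2.3900% − (-2.1969%) = -0.1931% → -0.193%.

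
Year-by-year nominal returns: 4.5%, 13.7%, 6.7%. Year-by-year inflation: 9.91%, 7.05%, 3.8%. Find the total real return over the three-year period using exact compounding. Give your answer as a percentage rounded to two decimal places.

3.81%

Nominal growth factor = 1.0450 × 1.1370 × 1.0670 = 1.267772
Price-level growth factor = 1.0991 × 1.0705 × 1.0380 = 1.221297
Real growth factor = 1.267772 / 1.221297 = 1.038054
Total real return = 1.038054 − 1 → 3.81%.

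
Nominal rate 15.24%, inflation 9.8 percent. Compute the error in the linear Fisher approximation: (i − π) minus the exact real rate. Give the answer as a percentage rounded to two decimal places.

Approximate: r ≈ 15.240% − 9.800% = 5.4400%
Exact: (1 + 0.1524)/(1 + 0.0980) − 1 = 4.9545%
Error = 5.4400% − 4.9545% = 0.4855% → 0.49%.

0.49%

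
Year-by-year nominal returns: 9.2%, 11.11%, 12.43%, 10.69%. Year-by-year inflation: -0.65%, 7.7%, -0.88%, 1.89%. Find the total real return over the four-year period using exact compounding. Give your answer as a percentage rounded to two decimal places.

Nominal growth factor = 1.0920 × 1.1111 × 1.1243 × 1.1069 = 1.509963
Price-level growth factor = 0.9935 × 1.0770 × 0.9912 × 1.0189 = 1.080629
Real growth factor = 1.509963 / 1.080629 = 1.397301
Total real return = 1.397301 − 1 → 39.73%.

39.73%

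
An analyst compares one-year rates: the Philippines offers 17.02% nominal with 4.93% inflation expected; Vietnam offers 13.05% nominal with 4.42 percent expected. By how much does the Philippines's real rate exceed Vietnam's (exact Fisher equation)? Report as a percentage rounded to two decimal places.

3.26%

The Philippines: (1 + 0.1702)/(1 + 0.0493) − 1 = 11.5220%
Vietnam: (1 + 0.1305)/(1 + 0.0442) − 1 = 8.2647%
Differential = 11.5220% − 8.2647% = 3.2573% → 3.26%.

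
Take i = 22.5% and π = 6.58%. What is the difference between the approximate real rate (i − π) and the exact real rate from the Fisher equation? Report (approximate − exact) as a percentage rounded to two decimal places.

Approximate: r ≈ 22.500% − 6.580% = 15.9200%
Exact: (1 + 0.2250)/(1 + 0.0658) − 1 = 14.9371%
Error = 15.9200% − 14.9371% = 0.9829% → 0.98%.

0.98%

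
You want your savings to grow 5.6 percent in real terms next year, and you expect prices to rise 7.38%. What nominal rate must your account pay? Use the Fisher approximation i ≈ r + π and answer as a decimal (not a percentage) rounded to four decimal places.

i ≈ r + π = 5.6% + 7.38% = 0.1298.

0.1298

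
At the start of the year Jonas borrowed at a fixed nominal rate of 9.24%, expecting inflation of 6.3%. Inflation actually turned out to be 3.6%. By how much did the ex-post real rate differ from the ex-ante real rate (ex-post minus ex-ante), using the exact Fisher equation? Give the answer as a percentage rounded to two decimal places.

Ex-ante: (1 + 0.0924)/(1 + 0.0630) − 1 = 2.7658%
Ex-post: (1 + 0.0924)/(1 + 0.0360) − 1 = 5.4440%
Difference (ex-post − ex-ante) = 2.6783% → 2.68%.

2.68%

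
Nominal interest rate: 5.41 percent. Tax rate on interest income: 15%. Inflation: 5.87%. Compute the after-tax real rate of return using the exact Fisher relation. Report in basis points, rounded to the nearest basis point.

-120 basis points

After-tax nominal return = 5.41% × (1 − 0.15) = 4.5985%.
1 + r = 1.045985 / 1.05870 = 0.987990
After-tax real rate = 0.987990 − 1 → -120 basis points.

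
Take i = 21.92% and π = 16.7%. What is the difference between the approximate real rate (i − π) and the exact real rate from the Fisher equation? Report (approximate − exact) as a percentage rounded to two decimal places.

Approximate: r ≈ 21.920% − 16.700% = 5.2200%
Exact: (1 + 0.2192)/(1 + 0.1670) − 1 = 4.4730%
Error = 5.2200% − 4.4730% = 0.7470% → 0.75%.

0.75%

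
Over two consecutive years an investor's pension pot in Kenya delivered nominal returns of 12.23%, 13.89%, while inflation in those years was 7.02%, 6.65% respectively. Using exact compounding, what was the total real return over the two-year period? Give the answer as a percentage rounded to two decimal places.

Compound the nominal returns: 1.1223 × 1.1389 = 1.278187.
Compound inflation: 1.0702 × 1.0665 = 1.141368.
Deflate: 1.278187 / 1.141368 = 1.119873.
Total real return = 1.119873 − 1 → 11.99%.

11.99%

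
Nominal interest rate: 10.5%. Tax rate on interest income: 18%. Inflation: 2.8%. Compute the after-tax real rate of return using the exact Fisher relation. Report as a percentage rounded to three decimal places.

After-tax nominal return = 10.5% × (1 − 0.18) = 8.6100%.
1 + r = 1.08610 / 1.02800 = 1.056518
After-tax real rate = 1.056518 − 1 → 5.652%.

5.652%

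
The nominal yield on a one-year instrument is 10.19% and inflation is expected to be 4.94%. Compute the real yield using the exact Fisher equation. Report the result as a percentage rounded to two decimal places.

5.00%

1 + r = 1.10190 / 1.04940 = 1.050029
r = 1.050029 − 1 = 5.0029%, i.e. 5.00%.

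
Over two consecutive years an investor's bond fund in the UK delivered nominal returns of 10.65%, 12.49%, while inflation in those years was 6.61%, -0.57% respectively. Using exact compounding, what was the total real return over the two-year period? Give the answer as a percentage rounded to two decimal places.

Nominal growth factor = 1.1065 × 1.1249 = 1.244702
Price-level growth factor = 1.0661 × 0.9943 = 1.060023
Real growth factor = 1.244702 / 1.060023 = 1.174221
Total real return = 1.174221 − 1 → 17.42%.

17.42%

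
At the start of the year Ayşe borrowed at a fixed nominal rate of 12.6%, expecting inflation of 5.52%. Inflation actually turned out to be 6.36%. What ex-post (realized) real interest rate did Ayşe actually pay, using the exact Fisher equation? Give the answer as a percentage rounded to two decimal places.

Ex-post: (1 + 0.1260)/(1 + 0.0636) − 1 = 5.8669%
So the realized real rate is 5.87%.

5.87%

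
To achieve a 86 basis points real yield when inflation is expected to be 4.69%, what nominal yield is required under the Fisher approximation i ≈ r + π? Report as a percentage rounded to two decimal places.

i ≈ r + π = 0.86% + 4.69% = 5.55%.

5.55%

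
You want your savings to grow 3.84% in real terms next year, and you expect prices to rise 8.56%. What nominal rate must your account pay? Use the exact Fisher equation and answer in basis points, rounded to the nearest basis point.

(1 + i) = (1 + r)(1 + π) = 1.03840 × 1.08560 = 1.12728704
i = 1.12728704 − 1, so the required nominal rate is 1273 basis points.

1273 basis points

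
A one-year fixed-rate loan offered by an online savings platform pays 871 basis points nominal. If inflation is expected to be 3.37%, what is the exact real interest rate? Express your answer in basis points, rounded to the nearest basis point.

By the Fisher equation, 1 + r = (1 + i)/(1 + π).
1 + r = 1.08710 / 1.03370 = 1.051659
r = 1.051659 − 1 = 5.1659%, i.e. 517 basis points.

517 basis points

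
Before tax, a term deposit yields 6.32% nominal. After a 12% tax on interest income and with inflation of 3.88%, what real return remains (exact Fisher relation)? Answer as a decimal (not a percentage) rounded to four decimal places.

After-tax nominal return = 6.32% × (1 − 0.12) = 5.5616%.
1 + r = 1.055616 / 1.03880 = 1.016188
After-tax real rate = 1.016188 − 1 → 0.0162.

0.0162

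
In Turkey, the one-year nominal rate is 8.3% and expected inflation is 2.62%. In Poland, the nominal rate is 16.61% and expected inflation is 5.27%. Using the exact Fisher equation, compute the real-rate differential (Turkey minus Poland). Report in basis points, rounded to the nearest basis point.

-524 basis points

Turkey: (1 + 0.0830)/(1 + 0.0262) − 1 = 5.5350%
Poland: (1 + 0.1661)/(1 + 0.0527) − 1 = 10.7723%
Differential = 5.5350% − 10.7723% = -5.2373% → -524 basis points.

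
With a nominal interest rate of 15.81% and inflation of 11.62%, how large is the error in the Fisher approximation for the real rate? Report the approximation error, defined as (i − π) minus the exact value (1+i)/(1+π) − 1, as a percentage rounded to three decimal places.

Approximate: r ≈ 15.810% − 11.620% = 4.1900%
Exact: (1 + 0.1581)/(1 + 0.1162) − 1 = 3.7538%
Error = 4.1900% − 3.7538% = 0.4362% → 0.436%.

0.436%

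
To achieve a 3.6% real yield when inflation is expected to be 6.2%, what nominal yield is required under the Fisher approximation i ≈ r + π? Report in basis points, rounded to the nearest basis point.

i ≈ r + π = 3.6% + 6.2% = 980 basis points.

980 basis points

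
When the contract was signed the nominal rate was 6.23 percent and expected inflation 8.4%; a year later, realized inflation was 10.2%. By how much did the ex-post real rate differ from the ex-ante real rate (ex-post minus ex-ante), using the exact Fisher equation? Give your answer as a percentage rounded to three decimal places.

-1.601%

Ex-ante: (1 + 0.0623)/(1 + 0.0840) − 1 = -2.0018%
Ex-post: (1 + 0.0623)/(1 + 0.1020) − 1 = -3.6025%
Difference (ex-post − ex-ante) = -1.6007% → -1.601%.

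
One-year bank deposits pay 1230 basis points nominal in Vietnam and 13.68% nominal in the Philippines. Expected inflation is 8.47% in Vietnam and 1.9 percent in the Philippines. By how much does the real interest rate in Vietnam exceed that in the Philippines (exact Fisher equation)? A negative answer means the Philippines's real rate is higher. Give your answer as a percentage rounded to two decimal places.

Vietnam: (1 + 0.1230)/(1 + 0.0847) − 1 = 3.5309%
The Philippines: (1 + 0.1368)/(1 + 0.0190) − 1 = 11.5604%
Differential = 3.5309% − 11.5604% = -8.0294% → -8.03%.

-8.03%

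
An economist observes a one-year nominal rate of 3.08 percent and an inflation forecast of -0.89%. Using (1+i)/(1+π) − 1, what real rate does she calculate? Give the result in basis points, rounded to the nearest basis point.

By the Fisher relation, 1 + r = (1 + i)/(1 + π).
1 + r = 1.03080 / 0.99110 = 1.040057
r = 1.040057 − 1 = 4.0057%, i.e. 401 basis points.

401 basis points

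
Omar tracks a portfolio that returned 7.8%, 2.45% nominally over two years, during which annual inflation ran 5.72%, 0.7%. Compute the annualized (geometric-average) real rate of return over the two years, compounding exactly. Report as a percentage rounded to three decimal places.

1.853%

Compound the nominal returns: 1.0780 × 1.0245 = 1.10441100.
Compound inflation: 1.0572 × 1.0070 = 1.06460040.
Deflate: 1.10441100 / 1.06460040 = 1.03739488.
Annualized real rate = 1.03739488^(1/2) − 1 = 1.8526% → 1.853%.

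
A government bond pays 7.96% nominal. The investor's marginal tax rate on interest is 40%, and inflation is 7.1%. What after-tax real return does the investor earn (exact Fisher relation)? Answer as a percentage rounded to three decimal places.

After-tax nominal return = 7.96% × (1 − 0.4) = 4.7760%.
1 + r = 1.04776 / 1.07100 = 0.978301
After-tax real rate = 0.978301 − 1 → -2.170%.

-2.170%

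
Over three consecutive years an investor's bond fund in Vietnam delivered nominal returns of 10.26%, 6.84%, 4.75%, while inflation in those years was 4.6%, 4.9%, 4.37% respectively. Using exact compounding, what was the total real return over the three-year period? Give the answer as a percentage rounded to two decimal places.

7.75%

Compound the nominal returns: 1.1026 × 1.0684 × 1.0475 = 1.233974.
Compound inflation: 1.0460 × 1.0490 × 1.0437 = 1.145204.
Deflate: 1.233974 / 1.145204 = 1.077514.
Total real return = 1.077514 − 1 → 7.75%.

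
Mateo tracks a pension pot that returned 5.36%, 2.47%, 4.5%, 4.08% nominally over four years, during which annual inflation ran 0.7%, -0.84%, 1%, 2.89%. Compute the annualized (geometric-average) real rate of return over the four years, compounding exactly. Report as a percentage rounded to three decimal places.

Nominal growth factor = 1.0536 × 1.0247 × 1.0450 × 1.0408 = 1.17423784
Price-level growth factor = 1.0070 × 0.9916 × 1.0100 × 1.0289 = 1.03767303
Real growth factor = 1.17423784 / 1.03767303 = 1.13160678
Annualized real rate = 1.13160678^(1/4) − 1 = 3.1392% → 3.139%.

3.139%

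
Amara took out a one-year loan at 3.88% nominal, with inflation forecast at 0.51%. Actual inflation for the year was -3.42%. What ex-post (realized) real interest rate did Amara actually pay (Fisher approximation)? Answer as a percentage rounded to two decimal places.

7.30%

Ex-post: 3.88% − (-3.42%) = 7.300%
So the realized real rate is 7.30%.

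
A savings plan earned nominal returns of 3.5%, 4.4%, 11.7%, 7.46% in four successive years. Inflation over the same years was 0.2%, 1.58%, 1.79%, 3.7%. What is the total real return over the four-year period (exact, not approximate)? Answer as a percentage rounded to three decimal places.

20.721%

Compound the nominal returns: 1.0350 × 1.0440 × 1.1170 × 1.0746 = 1.2970026.
Compound inflation: 1.0020 × 1.0158 × 1.0179 × 1.0370 = 1.0743847.
Deflate: 1.2970026 / 1.0743847 = 1.2072051.
Total real return = 1.2072051 − 1 → 20.721%.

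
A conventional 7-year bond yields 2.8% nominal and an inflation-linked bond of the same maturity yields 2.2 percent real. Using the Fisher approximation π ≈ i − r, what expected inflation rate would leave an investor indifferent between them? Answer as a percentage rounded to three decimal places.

0.600%

π ≈ i − r = 2.8% − 2.2% → 0.600%.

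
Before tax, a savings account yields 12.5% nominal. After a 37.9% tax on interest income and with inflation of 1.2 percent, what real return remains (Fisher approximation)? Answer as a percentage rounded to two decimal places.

After-tax nominal return = 12.5% × (1 − 0.379) = 7.7625%.
r ≈ 7.7625% − 1.2% → 6.56%.

6.56%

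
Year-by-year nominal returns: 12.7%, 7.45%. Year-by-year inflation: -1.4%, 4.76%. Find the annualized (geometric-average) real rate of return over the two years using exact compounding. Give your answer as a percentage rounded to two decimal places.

Nominal growth factor = 1.1270 × 1.0745 = 1.21096150
Price-level growth factor = 0.9860 × 1.0476 = 1.03293360
Real growth factor = 1.21096150 / 1.03293360 = 1.17235174
Annualized real rate = 1.17235174^(1/2) − 1 = 8.2752% → 8.28%.

8.28%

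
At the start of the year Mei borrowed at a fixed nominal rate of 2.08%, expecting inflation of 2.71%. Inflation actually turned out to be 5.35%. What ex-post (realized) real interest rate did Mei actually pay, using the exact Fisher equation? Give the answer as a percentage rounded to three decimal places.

-3.104%

Ex-post: (1 + 0.0208)/(1 + 0.0535) − 1 = -3.1039%
So the realized real rate is -3.104%.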